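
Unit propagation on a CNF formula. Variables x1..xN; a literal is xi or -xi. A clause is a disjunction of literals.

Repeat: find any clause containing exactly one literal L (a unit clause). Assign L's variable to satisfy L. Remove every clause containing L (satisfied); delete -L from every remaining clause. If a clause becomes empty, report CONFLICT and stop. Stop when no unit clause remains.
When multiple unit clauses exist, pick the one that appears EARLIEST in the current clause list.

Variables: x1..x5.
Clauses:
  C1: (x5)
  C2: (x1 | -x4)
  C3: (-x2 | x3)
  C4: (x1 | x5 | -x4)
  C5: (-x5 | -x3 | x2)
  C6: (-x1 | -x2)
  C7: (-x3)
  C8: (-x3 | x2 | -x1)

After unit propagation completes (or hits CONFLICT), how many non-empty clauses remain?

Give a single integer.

unit clause [5] forces x5=T; simplify:
  drop -5 from [-5, -3, 2] -> [-3, 2]
  satisfied 2 clause(s); 6 remain; assigned so far: [5]
unit clause [-3] forces x3=F; simplify:
  drop 3 from [-2, 3] -> [-2]
  satisfied 3 clause(s); 3 remain; assigned so far: [3, 5]
unit clause [-2] forces x2=F; simplify:
  satisfied 2 clause(s); 1 remain; assigned so far: [2, 3, 5]

Answer: 1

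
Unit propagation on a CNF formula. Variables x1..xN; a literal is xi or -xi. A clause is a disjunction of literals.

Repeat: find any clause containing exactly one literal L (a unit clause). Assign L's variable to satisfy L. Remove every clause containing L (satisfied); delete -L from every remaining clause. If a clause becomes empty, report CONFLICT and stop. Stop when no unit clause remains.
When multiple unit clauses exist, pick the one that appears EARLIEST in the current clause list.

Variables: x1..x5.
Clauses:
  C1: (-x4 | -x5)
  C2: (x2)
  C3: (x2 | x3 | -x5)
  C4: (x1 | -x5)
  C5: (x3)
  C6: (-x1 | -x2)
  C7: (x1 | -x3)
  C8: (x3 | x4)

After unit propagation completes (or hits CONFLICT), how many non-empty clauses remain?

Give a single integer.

Answer: 2

Derivation:
unit clause [2] forces x2=T; simplify:
  drop -2 from [-1, -2] -> [-1]
  satisfied 2 clause(s); 6 remain; assigned so far: [2]
unit clause [3] forces x3=T; simplify:
  drop -3 from [1, -3] -> [1]
  satisfied 2 clause(s); 4 remain; assigned so far: [2, 3]
unit clause [-1] forces x1=F; simplify:
  drop 1 from [1, -5] -> [-5]
  drop 1 from [1] -> [] (empty!)
  satisfied 1 clause(s); 3 remain; assigned so far: [1, 2, 3]
CONFLICT (empty clause)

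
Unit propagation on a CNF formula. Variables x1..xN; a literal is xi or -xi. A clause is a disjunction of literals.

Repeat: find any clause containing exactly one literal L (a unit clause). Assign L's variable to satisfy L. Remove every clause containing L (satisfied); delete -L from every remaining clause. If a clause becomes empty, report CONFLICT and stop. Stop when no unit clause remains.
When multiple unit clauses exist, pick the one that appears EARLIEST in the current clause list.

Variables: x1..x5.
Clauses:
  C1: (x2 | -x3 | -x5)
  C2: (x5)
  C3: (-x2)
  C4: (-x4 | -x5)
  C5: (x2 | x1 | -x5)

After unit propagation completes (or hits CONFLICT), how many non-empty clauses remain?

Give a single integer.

unit clause [5] forces x5=T; simplify:
  drop -5 from [2, -3, -5] -> [2, -3]
  drop -5 from [-4, -5] -> [-4]
  drop -5 from [2, 1, -5] -> [2, 1]
  satisfied 1 clause(s); 4 remain; assigned so far: [5]
unit clause [-2] forces x2=F; simplify:
  drop 2 from [2, -3] -> [-3]
  drop 2 from [2, 1] -> [1]
  satisfied 1 clause(s); 3 remain; assigned so far: [2, 5]
unit clause [-3] forces x3=F; simplify:
  satisfied 1 clause(s); 2 remain; assigned so far: [2, 3, 5]
unit clause [-4] forces x4=F; simplify:
  satisfied 1 clause(s); 1 remain; assigned so far: [2, 3, 4, 5]
unit clause [1] forces x1=T; simplify:
  satisfied 1 clause(s); 0 remain; assigned so far: [1, 2, 3, 4, 5]

Answer: 0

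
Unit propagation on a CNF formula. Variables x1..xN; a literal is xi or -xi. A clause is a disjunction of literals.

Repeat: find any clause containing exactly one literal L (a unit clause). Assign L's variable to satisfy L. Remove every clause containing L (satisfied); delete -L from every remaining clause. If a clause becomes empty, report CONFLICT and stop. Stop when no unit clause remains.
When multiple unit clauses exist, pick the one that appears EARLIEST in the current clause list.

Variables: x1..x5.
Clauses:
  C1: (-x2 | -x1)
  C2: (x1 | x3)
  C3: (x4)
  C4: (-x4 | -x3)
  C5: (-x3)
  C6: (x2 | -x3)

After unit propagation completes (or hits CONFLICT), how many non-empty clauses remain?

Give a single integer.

unit clause [4] forces x4=T; simplify:
  drop -4 from [-4, -3] -> [-3]
  satisfied 1 clause(s); 5 remain; assigned so far: [4]
unit clause [-3] forces x3=F; simplify:
  drop 3 from [1, 3] -> [1]
  satisfied 3 clause(s); 2 remain; assigned so far: [3, 4]
unit clause [1] forces x1=T; simplify:
  drop -1 from [-2, -1] -> [-2]
  satisfied 1 clause(s); 1 remain; assigned so far: [1, 3, 4]
unit clause [-2] forces x2=F; simplify:
  satisfied 1 clause(s); 0 remain; assigned so far: [1, 2, 3, 4]

Answer: 0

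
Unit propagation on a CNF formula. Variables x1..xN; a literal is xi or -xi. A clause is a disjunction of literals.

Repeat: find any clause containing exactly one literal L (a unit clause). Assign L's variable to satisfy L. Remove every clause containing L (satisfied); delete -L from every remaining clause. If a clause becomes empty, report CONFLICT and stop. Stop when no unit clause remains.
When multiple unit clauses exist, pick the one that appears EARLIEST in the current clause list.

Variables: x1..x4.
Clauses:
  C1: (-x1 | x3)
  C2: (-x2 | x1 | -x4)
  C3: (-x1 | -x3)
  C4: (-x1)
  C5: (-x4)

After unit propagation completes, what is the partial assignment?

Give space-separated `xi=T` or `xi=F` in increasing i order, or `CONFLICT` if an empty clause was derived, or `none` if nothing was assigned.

Answer: x1=F x4=F

Derivation:
unit clause [-1] forces x1=F; simplify:
  drop 1 from [-2, 1, -4] -> [-2, -4]
  satisfied 3 clause(s); 2 remain; assigned so far: [1]
unit clause [-4] forces x4=F; simplify:
  satisfied 2 clause(s); 0 remain; assigned so far: [1, 4]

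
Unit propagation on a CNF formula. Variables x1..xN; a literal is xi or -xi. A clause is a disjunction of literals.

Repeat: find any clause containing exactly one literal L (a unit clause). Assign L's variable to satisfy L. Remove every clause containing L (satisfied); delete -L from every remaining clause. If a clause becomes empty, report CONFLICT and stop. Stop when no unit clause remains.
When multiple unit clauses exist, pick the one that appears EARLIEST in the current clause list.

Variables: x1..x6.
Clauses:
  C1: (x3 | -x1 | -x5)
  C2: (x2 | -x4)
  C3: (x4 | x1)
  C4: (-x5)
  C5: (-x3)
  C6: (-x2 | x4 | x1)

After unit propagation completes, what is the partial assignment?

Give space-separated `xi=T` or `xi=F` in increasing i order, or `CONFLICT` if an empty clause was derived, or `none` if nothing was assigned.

unit clause [-5] forces x5=F; simplify:
  satisfied 2 clause(s); 4 remain; assigned so far: [5]
unit clause [-3] forces x3=F; simplify:
  satisfied 1 clause(s); 3 remain; assigned so far: [3, 5]

Answer: x3=F x5=F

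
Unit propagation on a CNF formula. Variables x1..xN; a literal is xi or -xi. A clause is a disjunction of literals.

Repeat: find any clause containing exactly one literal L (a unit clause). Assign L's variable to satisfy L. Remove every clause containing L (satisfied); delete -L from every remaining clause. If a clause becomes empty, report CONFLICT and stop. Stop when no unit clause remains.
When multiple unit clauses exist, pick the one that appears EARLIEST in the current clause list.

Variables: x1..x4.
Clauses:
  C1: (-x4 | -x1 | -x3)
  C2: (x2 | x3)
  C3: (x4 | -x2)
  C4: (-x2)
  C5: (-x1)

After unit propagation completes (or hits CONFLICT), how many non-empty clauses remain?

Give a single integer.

Answer: 0

Derivation:
unit clause [-2] forces x2=F; simplify:
  drop 2 from [2, 3] -> [3]
  satisfied 2 clause(s); 3 remain; assigned so far: [2]
unit clause [3] forces x3=T; simplify:
  drop -3 from [-4, -1, -3] -> [-4, -1]
  satisfied 1 clause(s); 2 remain; assigned so far: [2, 3]
unit clause [-1] forces x1=F; simplify:
  satisfied 2 clause(s); 0 remain; assigned so far: [1, 2, 3]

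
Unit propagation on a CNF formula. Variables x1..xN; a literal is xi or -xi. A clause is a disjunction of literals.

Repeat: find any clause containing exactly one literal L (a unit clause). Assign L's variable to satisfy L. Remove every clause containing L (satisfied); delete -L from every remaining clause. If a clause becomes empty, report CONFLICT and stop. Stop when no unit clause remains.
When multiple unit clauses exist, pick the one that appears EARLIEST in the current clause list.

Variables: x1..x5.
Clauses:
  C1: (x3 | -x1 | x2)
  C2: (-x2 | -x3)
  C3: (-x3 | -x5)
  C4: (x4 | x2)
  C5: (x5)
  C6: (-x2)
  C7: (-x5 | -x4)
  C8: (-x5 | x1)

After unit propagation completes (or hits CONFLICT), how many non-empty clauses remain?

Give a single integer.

Answer: 2

Derivation:
unit clause [5] forces x5=T; simplify:
  drop -5 from [-3, -5] -> [-3]
  drop -5 from [-5, -4] -> [-4]
  drop -5 from [-5, 1] -> [1]
  satisfied 1 clause(s); 7 remain; assigned so far: [5]
unit clause [-3] forces x3=F; simplify:
  drop 3 from [3, -1, 2] -> [-1, 2]
  satisfied 2 clause(s); 5 remain; assigned so far: [3, 5]
unit clause [-2] forces x2=F; simplify:
  drop 2 from [-1, 2] -> [-1]
  drop 2 from [4, 2] -> [4]
  satisfied 1 clause(s); 4 remain; assigned so far: [2, 3, 5]
unit clause [-1] forces x1=F; simplify:
  drop 1 from [1] -> [] (empty!)
  satisfied 1 clause(s); 3 remain; assigned so far: [1, 2, 3, 5]
CONFLICT (empty clause)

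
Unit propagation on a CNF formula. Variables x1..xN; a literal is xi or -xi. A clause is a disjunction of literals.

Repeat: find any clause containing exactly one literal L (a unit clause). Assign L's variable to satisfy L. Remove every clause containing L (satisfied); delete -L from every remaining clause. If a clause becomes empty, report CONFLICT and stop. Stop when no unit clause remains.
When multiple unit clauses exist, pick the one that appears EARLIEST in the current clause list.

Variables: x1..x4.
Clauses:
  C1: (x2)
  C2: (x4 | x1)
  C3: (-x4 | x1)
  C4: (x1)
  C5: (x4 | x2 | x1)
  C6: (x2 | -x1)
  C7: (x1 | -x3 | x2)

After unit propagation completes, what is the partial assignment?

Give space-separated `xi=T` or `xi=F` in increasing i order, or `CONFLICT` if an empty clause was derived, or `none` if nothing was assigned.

unit clause [2] forces x2=T; simplify:
  satisfied 4 clause(s); 3 remain; assigned so far: [2]
unit clause [1] forces x1=T; simplify:
  satisfied 3 clause(s); 0 remain; assigned so far: [1, 2]

Answer: x1=T x2=T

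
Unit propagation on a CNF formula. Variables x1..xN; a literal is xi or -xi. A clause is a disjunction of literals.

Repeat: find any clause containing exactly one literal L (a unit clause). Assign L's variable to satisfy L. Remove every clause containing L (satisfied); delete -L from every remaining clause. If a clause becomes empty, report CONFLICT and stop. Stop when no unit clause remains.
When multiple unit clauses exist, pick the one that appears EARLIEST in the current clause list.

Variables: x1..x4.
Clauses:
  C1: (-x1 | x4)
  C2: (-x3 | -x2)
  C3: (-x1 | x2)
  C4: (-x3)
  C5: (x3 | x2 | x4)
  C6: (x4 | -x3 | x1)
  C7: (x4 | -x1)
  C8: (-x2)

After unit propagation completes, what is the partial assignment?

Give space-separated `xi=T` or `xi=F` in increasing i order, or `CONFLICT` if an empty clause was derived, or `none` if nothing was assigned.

Answer: x1=F x2=F x3=F x4=T

Derivation:
unit clause [-3] forces x3=F; simplify:
  drop 3 from [3, 2, 4] -> [2, 4]
  satisfied 3 clause(s); 5 remain; assigned so far: [3]
unit clause [-2] forces x2=F; simplify:
  drop 2 from [-1, 2] -> [-1]
  drop 2 from [2, 4] -> [4]
  satisfied 1 clause(s); 4 remain; assigned so far: [2, 3]
unit clause [-1] forces x1=F; simplify:
  satisfied 3 clause(s); 1 remain; assigned so far: [1, 2, 3]
unit clause [4] forces x4=T; simplify:
  satisfied 1 clause(s); 0 remain; assigned so far: [1, 2, 3, 4]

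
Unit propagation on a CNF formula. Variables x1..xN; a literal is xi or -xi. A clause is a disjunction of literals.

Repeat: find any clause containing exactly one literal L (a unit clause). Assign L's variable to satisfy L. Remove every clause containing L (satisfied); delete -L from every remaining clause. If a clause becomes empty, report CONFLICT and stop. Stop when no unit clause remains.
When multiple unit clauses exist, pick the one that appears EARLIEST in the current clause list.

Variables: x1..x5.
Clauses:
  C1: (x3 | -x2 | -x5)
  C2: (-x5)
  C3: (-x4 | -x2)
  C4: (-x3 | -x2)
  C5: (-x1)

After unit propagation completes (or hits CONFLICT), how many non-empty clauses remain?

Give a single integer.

Answer: 2

Derivation:
unit clause [-5] forces x5=F; simplify:
  satisfied 2 clause(s); 3 remain; assigned so far: [5]
unit clause [-1] forces x1=F; simplify:
  satisfied 1 clause(s); 2 remain; assigned so far: [1, 5]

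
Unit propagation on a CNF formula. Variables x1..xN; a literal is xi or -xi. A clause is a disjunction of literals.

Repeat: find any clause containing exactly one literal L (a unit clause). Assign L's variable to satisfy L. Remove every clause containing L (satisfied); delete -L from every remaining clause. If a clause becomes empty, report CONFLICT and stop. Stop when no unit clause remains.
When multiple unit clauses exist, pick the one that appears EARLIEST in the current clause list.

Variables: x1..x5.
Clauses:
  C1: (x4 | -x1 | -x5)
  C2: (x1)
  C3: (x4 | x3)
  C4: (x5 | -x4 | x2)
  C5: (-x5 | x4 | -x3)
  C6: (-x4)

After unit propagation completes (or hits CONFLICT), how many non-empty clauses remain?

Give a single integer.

Answer: 0

Derivation:
unit clause [1] forces x1=T; simplify:
  drop -1 from [4, -1, -5] -> [4, -5]
  satisfied 1 clause(s); 5 remain; assigned so far: [1]
unit clause [-4] forces x4=F; simplify:
  drop 4 from [4, -5] -> [-5]
  drop 4 from [4, 3] -> [3]
  drop 4 from [-5, 4, -3] -> [-5, -3]
  satisfied 2 clause(s); 3 remain; assigned so far: [1, 4]
unit clause [-5] forces x5=F; simplify:
  satisfied 2 clause(s); 1 remain; assigned so far: [1, 4, 5]
unit clause [3] forces x3=T; simplify:
  satisfied 1 clause(s); 0 remain; assigned so far: [1, 3, 4, 5]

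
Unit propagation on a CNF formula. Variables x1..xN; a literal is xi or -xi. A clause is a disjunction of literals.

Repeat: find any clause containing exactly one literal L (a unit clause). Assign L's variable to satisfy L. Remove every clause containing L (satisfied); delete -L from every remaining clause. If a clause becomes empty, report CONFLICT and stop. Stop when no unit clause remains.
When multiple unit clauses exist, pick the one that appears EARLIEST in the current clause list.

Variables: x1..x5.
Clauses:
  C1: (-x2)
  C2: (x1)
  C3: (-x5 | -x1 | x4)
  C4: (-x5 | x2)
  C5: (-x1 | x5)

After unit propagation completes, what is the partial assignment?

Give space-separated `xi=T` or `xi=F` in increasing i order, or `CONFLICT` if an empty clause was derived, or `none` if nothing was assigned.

unit clause [-2] forces x2=F; simplify:
  drop 2 from [-5, 2] -> [-5]
  satisfied 1 clause(s); 4 remain; assigned so far: [2]
unit clause [1] forces x1=T; simplify:
  drop -1 from [-5, -1, 4] -> [-5, 4]
  drop -1 from [-1, 5] -> [5]
  satisfied 1 clause(s); 3 remain; assigned so far: [1, 2]
unit clause [-5] forces x5=F; simplify:
  drop 5 from [5] -> [] (empty!)
  satisfied 2 clause(s); 1 remain; assigned so far: [1, 2, 5]
CONFLICT (empty clause)

Answer: CONFLICT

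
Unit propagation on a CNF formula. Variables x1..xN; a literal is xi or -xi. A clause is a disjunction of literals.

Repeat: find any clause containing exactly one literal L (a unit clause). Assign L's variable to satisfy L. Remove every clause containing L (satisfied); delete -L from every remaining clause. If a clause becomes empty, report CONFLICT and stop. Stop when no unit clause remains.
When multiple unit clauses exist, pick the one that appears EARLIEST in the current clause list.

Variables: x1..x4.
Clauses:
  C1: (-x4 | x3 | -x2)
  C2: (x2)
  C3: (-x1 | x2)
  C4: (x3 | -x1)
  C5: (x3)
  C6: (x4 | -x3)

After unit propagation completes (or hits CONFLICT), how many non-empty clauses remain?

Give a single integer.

Answer: 0

Derivation:
unit clause [2] forces x2=T; simplify:
  drop -2 from [-4, 3, -2] -> [-4, 3]
  satisfied 2 clause(s); 4 remain; assigned so far: [2]
unit clause [3] forces x3=T; simplify:
  drop -3 from [4, -3] -> [4]
  satisfied 3 clause(s); 1 remain; assigned so far: [2, 3]
unit clause [4] forces x4=T; simplify:
  satisfied 1 clause(s); 0 remain; assigned so far: [2, 3, 4]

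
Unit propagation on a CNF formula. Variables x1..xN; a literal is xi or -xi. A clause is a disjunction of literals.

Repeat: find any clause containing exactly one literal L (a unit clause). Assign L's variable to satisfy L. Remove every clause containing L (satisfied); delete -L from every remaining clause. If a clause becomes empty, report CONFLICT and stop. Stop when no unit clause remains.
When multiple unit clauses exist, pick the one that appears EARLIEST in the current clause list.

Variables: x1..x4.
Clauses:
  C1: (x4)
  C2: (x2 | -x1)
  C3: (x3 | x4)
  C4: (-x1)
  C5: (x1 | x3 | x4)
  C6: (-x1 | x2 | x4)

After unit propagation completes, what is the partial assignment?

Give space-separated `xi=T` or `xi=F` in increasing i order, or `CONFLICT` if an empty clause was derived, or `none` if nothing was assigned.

Answer: x1=F x4=T

Derivation:
unit clause [4] forces x4=T; simplify:
  satisfied 4 clause(s); 2 remain; assigned so far: [4]
unit clause [-1] forces x1=F; simplify:
  satisfied 2 clause(s); 0 remain; assigned so far: [1, 4]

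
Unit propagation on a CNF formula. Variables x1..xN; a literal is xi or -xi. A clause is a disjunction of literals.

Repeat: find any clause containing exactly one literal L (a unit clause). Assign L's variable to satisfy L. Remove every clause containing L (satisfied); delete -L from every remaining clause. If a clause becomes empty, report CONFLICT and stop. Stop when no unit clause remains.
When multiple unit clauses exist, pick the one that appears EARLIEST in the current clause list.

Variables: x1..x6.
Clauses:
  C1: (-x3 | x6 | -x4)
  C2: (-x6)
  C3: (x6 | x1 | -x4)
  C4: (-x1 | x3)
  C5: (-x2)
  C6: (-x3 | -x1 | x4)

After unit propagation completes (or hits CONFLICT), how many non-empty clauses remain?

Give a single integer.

Answer: 4

Derivation:
unit clause [-6] forces x6=F; simplify:
  drop 6 from [-3, 6, -4] -> [-3, -4]
  drop 6 from [6, 1, -4] -> [1, -4]
  satisfied 1 clause(s); 5 remain; assigned so far: [6]
unit clause [-2] forces x2=F; simplify:
  satisfied 1 clause(s); 4 remain; assigned so far: [2, 6]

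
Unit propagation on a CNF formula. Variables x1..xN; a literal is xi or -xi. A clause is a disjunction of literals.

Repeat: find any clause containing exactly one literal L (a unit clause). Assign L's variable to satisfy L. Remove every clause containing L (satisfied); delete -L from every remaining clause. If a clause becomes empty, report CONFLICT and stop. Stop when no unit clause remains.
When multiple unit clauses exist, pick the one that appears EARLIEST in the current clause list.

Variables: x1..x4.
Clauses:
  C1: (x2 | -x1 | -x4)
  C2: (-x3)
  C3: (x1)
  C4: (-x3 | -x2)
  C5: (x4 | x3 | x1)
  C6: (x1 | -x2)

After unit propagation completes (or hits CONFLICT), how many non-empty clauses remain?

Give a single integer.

Answer: 1

Derivation:
unit clause [-3] forces x3=F; simplify:
  drop 3 from [4, 3, 1] -> [4, 1]
  satisfied 2 clause(s); 4 remain; assigned so far: [3]
unit clause [1] forces x1=T; simplify:
  drop -1 from [2, -1, -4] -> [2, -4]
  satisfied 3 clause(s); 1 remain; assigned so far: [1, 3]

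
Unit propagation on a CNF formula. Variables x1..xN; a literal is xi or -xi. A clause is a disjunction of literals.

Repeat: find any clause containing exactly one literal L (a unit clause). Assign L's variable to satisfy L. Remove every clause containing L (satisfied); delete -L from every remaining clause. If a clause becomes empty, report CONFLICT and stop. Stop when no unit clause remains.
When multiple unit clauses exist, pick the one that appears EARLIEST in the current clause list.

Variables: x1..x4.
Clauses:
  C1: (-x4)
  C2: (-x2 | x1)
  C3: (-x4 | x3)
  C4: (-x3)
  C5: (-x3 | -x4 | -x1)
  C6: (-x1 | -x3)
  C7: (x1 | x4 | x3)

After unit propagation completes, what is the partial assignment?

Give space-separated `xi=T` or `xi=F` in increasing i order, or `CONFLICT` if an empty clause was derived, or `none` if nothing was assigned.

unit clause [-4] forces x4=F; simplify:
  drop 4 from [1, 4, 3] -> [1, 3]
  satisfied 3 clause(s); 4 remain; assigned so far: [4]
unit clause [-3] forces x3=F; simplify:
  drop 3 from [1, 3] -> [1]
  satisfied 2 clause(s); 2 remain; assigned so far: [3, 4]
unit clause [1] forces x1=T; simplify:
  satisfied 2 clause(s); 0 remain; assigned so far: [1, 3, 4]

Answer: x1=T x3=F x4=F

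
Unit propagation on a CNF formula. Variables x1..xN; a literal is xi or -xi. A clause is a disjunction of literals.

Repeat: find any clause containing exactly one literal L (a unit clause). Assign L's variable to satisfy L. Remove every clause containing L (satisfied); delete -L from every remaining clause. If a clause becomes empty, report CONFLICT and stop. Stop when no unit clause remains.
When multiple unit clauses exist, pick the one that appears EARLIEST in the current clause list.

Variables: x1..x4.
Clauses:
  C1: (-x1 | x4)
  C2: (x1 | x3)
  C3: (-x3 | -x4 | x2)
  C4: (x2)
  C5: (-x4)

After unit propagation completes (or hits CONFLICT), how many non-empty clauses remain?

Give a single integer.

Answer: 0

Derivation:
unit clause [2] forces x2=T; simplify:
  satisfied 2 clause(s); 3 remain; assigned so far: [2]
unit clause [-4] forces x4=F; simplify:
  drop 4 from [-1, 4] -> [-1]
  satisfied 1 clause(s); 2 remain; assigned so far: [2, 4]
unit clause [-1] forces x1=F; simplify:
  drop 1 from [1, 3] -> [3]
  satisfied 1 clause(s); 1 remain; assigned so far: [1, 2, 4]
unit clause [3] forces x3=T; simplify:
  satisfied 1 clause(s); 0 remain; assigned so far: [1, 2, 3, 4]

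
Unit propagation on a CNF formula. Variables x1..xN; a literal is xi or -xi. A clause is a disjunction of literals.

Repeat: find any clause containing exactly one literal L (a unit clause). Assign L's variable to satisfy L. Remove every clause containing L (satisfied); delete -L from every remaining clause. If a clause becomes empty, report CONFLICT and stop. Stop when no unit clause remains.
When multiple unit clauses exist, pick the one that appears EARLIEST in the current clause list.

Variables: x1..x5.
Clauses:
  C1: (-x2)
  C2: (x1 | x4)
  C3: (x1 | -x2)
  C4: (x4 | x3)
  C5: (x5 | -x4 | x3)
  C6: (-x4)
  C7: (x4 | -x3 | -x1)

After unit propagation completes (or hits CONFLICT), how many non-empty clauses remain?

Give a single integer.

unit clause [-2] forces x2=F; simplify:
  satisfied 2 clause(s); 5 remain; assigned so far: [2]
unit clause [-4] forces x4=F; simplify:
  drop 4 from [1, 4] -> [1]
  drop 4 from [4, 3] -> [3]
  drop 4 from [4, -3, -1] -> [-3, -1]
  satisfied 2 clause(s); 3 remain; assigned so far: [2, 4]
unit clause [1] forces x1=T; simplify:
  drop -1 from [-3, -1] -> [-3]
  satisfied 1 clause(s); 2 remain; assigned so far: [1, 2, 4]
unit clause [3] forces x3=T; simplify:
  drop -3 from [-3] -> [] (empty!)
  satisfied 1 clause(s); 1 remain; assigned so far: [1, 2, 3, 4]
CONFLICT (empty clause)

Answer: 0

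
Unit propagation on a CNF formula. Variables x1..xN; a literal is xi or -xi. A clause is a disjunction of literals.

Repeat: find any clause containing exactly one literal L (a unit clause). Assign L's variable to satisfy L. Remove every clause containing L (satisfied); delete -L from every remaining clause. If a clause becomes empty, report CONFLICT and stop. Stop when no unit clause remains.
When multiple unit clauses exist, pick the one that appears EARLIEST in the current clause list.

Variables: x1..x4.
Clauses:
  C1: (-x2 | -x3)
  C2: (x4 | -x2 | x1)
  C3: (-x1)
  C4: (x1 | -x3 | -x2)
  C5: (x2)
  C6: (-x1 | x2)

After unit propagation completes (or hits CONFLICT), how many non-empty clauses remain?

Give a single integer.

unit clause [-1] forces x1=F; simplify:
  drop 1 from [4, -2, 1] -> [4, -2]
  drop 1 from [1, -3, -2] -> [-3, -2]
  satisfied 2 clause(s); 4 remain; assigned so far: [1]
unit clause [2] forces x2=T; simplify:
  drop -2 from [-2, -3] -> [-3]
  drop -2 from [4, -2] -> [4]
  drop -2 from [-3, -2] -> [-3]
  satisfied 1 clause(s); 3 remain; assigned so far: [1, 2]
unit clause [-3] forces x3=F; simplify:
  satisfied 2 clause(s); 1 remain; assigned so far: [1, 2, 3]
unit clause [4] forces x4=T; simplify:
  satisfied 1 clause(s); 0 remain; assigned so far: [1, 2, 3, 4]

Answer: 0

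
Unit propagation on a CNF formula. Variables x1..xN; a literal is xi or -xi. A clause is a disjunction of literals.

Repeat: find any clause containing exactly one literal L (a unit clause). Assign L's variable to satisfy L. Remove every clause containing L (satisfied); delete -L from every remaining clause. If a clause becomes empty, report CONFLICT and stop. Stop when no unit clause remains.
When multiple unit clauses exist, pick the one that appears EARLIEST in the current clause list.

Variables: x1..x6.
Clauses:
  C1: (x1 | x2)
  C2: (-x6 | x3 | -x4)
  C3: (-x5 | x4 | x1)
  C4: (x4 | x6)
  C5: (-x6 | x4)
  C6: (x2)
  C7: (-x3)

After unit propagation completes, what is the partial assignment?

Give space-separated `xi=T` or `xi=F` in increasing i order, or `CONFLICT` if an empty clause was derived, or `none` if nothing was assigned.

Answer: x2=T x3=F

Derivation:
unit clause [2] forces x2=T; simplify:
  satisfied 2 clause(s); 5 remain; assigned so far: [2]
unit clause [-3] forces x3=F; simplify:
  drop 3 from [-6, 3, -4] -> [-6, -4]
  satisfied 1 clause(s); 4 remain; assigned so far: [2, 3]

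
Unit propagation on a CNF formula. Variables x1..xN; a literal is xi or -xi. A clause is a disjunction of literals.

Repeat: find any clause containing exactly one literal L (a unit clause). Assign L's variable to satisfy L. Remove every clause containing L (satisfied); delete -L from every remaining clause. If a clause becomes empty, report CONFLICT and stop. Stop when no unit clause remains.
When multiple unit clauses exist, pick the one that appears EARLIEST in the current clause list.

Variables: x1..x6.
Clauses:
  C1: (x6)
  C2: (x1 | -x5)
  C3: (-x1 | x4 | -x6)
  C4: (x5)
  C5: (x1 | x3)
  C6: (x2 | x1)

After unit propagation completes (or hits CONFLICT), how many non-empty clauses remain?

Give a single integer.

unit clause [6] forces x6=T; simplify:
  drop -6 from [-1, 4, -6] -> [-1, 4]
  satisfied 1 clause(s); 5 remain; assigned so far: [6]
unit clause [5] forces x5=T; simplify:
  drop -5 from [1, -5] -> [1]
  satisfied 1 clause(s); 4 remain; assigned so far: [5, 6]
unit clause [1] forces x1=T; simplify:
  drop -1 from [-1, 4] -> [4]
  satisfied 3 clause(s); 1 remain; assigned so far: [1, 5, 6]
unit clause [4] forces x4=T; simplify:
  satisfied 1 clause(s); 0 remain; assigned so far: [1, 4, 5, 6]

Answer: 0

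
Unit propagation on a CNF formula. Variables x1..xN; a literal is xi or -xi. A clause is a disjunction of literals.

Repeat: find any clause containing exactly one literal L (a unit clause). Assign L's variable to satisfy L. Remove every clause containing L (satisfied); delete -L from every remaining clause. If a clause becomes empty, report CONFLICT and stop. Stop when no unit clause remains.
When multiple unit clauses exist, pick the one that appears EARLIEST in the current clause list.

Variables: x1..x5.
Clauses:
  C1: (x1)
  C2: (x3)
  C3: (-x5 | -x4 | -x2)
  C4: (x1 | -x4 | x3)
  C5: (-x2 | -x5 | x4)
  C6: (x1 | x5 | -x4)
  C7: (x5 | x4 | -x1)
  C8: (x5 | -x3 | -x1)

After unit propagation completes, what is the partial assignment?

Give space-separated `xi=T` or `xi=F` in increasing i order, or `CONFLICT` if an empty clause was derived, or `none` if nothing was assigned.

unit clause [1] forces x1=T; simplify:
  drop -1 from [5, 4, -1] -> [5, 4]
  drop -1 from [5, -3, -1] -> [5, -3]
  satisfied 3 clause(s); 5 remain; assigned so far: [1]
unit clause [3] forces x3=T; simplify:
  drop -3 from [5, -3] -> [5]
  satisfied 1 clause(s); 4 remain; assigned so far: [1, 3]
unit clause [5] forces x5=T; simplify:
  drop -5 from [-5, -4, -2] -> [-4, -2]
  drop -5 from [-2, -5, 4] -> [-2, 4]
  satisfied 2 clause(s); 2 remain; assigned so far: [1, 3, 5]

Answer: x1=T x3=T x5=T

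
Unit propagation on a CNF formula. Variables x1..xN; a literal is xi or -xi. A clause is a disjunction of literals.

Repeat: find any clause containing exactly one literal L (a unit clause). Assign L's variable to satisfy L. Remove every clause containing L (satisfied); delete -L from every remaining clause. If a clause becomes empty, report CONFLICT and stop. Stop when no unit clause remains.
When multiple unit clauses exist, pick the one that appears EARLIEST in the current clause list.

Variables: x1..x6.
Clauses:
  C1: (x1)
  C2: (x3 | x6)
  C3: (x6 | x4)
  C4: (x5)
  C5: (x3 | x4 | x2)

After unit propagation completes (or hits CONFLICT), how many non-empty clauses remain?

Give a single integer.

Answer: 3

Derivation:
unit clause [1] forces x1=T; simplify:
  satisfied 1 clause(s); 4 remain; assigned so far: [1]
unit clause [5] forces x5=T; simplify:
  satisfied 1 clause(s); 3 remain; assigned so far: [1, 5]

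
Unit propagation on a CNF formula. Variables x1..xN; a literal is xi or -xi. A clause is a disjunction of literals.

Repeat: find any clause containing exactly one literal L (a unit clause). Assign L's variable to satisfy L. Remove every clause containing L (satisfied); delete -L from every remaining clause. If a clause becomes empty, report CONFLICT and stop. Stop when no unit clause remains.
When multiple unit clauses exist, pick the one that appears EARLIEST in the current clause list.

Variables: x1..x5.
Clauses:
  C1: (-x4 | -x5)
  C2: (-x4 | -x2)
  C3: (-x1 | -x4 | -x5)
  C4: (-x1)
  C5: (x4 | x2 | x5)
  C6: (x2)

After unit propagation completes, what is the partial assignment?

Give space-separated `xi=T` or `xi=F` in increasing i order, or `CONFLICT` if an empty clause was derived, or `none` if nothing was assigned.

Answer: x1=F x2=T x4=F

Derivation:
unit clause [-1] forces x1=F; simplify:
  satisfied 2 clause(s); 4 remain; assigned so far: [1]
unit clause [2] forces x2=T; simplify:
  drop -2 from [-4, -2] -> [-4]
  satisfied 2 clause(s); 2 remain; assigned so far: [1, 2]
unit clause [-4] forces x4=F; simplify:
  satisfied 2 clause(s); 0 remain; assigned so far: [1, 2, 4]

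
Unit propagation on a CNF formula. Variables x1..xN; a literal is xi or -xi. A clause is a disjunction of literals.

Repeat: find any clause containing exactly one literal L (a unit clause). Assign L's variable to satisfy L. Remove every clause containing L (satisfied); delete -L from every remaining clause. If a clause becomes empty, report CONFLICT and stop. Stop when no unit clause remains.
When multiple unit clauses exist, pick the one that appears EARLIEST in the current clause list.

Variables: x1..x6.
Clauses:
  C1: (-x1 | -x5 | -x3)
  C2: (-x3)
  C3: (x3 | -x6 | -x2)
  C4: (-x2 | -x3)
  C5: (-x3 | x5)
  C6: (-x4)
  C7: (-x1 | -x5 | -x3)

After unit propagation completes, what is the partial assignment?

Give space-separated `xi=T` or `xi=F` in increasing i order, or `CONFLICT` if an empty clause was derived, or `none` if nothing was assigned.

unit clause [-3] forces x3=F; simplify:
  drop 3 from [3, -6, -2] -> [-6, -2]
  satisfied 5 clause(s); 2 remain; assigned so far: [3]
unit clause [-4] forces x4=F; simplify:
  satisfied 1 clause(s); 1 remain; assigned so far: [3, 4]

Answer: x3=F x4=F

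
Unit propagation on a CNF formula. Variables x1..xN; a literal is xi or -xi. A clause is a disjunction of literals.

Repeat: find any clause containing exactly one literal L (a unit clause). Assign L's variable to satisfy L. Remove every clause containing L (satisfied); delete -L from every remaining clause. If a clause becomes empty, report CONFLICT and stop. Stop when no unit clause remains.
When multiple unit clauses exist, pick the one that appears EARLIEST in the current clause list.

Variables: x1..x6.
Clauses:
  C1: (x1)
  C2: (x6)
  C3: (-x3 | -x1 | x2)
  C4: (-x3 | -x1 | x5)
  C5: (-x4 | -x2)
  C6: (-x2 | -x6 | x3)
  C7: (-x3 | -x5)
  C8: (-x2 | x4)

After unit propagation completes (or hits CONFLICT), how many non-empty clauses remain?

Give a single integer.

Answer: 6

Derivation:
unit clause [1] forces x1=T; simplify:
  drop -1 from [-3, -1, 2] -> [-3, 2]
  drop -1 from [-3, -1, 5] -> [-3, 5]
  satisfied 1 clause(s); 7 remain; assigned so far: [1]
unit clause [6] forces x6=T; simplify:
  drop -6 from [-2, -6, 3] -> [-2, 3]
  satisfied 1 clause(s); 6 remain; assigned so far: [1, 6]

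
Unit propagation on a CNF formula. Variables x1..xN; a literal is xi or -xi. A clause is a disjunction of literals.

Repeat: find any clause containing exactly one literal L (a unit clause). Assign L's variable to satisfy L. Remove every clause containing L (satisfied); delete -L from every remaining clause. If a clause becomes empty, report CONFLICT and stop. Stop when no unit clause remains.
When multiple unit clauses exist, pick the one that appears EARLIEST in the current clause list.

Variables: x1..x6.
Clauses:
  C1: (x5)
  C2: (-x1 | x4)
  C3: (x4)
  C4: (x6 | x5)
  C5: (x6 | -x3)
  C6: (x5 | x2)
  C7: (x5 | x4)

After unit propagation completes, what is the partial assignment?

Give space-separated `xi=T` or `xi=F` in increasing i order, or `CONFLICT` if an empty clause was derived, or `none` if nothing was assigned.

unit clause [5] forces x5=T; simplify:
  satisfied 4 clause(s); 3 remain; assigned so far: [5]
unit clause [4] forces x4=T; simplify:
  satisfied 2 clause(s); 1 remain; assigned so far: [4, 5]

Answer: x4=T x5=T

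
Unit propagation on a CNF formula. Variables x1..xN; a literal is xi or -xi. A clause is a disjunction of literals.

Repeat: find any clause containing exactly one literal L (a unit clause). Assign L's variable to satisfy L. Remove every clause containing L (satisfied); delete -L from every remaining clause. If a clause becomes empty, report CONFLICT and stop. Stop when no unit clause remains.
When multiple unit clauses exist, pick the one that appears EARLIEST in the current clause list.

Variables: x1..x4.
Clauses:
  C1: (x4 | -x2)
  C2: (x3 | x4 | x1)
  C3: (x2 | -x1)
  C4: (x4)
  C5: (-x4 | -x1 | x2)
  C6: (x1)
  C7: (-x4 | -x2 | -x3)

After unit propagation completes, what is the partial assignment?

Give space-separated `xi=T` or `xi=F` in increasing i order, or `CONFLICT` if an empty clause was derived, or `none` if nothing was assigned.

Answer: x1=T x2=T x3=F x4=T

Derivation:
unit clause [4] forces x4=T; simplify:
  drop -4 from [-4, -1, 2] -> [-1, 2]
  drop -4 from [-4, -2, -3] -> [-2, -3]
  satisfied 3 clause(s); 4 remain; assigned so far: [4]
unit clause [1] forces x1=T; simplify:
  drop -1 from [2, -1] -> [2]
  drop -1 from [-1, 2] -> [2]
  satisfied 1 clause(s); 3 remain; assigned so far: [1, 4]
unit clause [2] forces x2=T; simplify:
  drop -2 from [-2, -3] -> [-3]
  satisfied 2 clause(s); 1 remain; assigned so far: [1, 2, 4]
unit clause [-3] forces x3=F; simplify:
  satisfied 1 clause(s); 0 remain; assigned so far: [1, 2, 3, 4]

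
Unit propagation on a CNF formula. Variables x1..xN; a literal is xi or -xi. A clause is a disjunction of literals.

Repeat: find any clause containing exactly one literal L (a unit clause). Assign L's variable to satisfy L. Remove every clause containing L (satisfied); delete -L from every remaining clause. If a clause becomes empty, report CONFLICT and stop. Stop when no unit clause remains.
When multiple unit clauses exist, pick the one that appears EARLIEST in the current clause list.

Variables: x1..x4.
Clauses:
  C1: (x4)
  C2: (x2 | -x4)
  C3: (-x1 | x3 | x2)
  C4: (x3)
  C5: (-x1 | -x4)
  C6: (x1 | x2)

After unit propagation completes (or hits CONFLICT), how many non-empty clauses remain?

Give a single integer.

unit clause [4] forces x4=T; simplify:
  drop -4 from [2, -4] -> [2]
  drop -4 from [-1, -4] -> [-1]
  satisfied 1 clause(s); 5 remain; assigned so far: [4]
unit clause [2] forces x2=T; simplify:
  satisfied 3 clause(s); 2 remain; assigned so far: [2, 4]
unit clause [3] forces x3=T; simplify:
  satisfied 1 clause(s); 1 remain; assigned so far: [2, 3, 4]
unit clause [-1] forces x1=F; simplify:
  satisfied 1 clause(s); 0 remain; assigned so far: [1, 2, 3, 4]

Answer: 0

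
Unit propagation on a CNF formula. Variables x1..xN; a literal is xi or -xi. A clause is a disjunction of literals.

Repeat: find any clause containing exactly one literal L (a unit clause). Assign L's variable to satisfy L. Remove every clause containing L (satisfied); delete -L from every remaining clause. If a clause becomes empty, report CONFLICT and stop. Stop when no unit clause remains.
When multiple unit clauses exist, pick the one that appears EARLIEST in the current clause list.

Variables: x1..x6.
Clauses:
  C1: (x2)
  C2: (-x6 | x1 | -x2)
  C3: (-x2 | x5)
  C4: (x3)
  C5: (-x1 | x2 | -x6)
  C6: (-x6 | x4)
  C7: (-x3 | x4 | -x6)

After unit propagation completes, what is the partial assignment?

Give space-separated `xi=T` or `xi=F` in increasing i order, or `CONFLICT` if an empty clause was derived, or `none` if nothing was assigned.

unit clause [2] forces x2=T; simplify:
  drop -2 from [-6, 1, -2] -> [-6, 1]
  drop -2 from [-2, 5] -> [5]
  satisfied 2 clause(s); 5 remain; assigned so far: [2]
unit clause [5] forces x5=T; simplify:
  satisfied 1 clause(s); 4 remain; assigned so far: [2, 5]
unit clause [3] forces x3=T; simplify:
  drop -3 from [-3, 4, -6] -> [4, -6]
  satisfied 1 clause(s); 3 remain; assigned so far: [2, 3, 5]

Answer: x2=T x3=T x5=T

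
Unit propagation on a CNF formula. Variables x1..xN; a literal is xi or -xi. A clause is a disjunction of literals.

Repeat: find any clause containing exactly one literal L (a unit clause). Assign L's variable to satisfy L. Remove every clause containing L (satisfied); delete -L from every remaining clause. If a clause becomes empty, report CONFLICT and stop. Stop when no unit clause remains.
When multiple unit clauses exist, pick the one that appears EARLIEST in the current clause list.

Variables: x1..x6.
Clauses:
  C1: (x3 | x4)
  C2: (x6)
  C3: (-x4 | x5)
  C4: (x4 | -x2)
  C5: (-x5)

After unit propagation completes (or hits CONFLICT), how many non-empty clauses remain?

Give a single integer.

unit clause [6] forces x6=T; simplify:
  satisfied 1 clause(s); 4 remain; assigned so far: [6]
unit clause [-5] forces x5=F; simplify:
  drop 5 from [-4, 5] -> [-4]
  satisfied 1 clause(s); 3 remain; assigned so far: [5, 6]
unit clause [-4] forces x4=F; simplify:
  drop 4 from [3, 4] -> [3]
  drop 4 from [4, -2] -> [-2]
  satisfied 1 clause(s); 2 remain; assigned so far: [4, 5, 6]
unit clause [3] forces x3=T; simplify:
  satisfied 1 clause(s); 1 remain; assigned so far: [3, 4, 5, 6]
unit clause [-2] forces x2=F; simplify:
  satisfied 1 clause(s); 0 remain; assigned so far: [2, 3, 4, 5, 6]

Answer: 0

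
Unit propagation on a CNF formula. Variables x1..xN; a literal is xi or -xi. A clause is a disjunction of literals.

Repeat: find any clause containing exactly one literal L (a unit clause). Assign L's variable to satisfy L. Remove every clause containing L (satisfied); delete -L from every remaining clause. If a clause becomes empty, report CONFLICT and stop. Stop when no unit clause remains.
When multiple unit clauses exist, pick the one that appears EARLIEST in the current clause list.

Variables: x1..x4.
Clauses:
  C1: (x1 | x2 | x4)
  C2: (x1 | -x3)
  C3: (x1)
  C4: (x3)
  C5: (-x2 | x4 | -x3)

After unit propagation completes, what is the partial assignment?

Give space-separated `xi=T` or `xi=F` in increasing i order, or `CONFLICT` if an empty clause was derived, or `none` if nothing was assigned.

unit clause [1] forces x1=T; simplify:
  satisfied 3 clause(s); 2 remain; assigned so far: [1]
unit clause [3] forces x3=T; simplify:
  drop -3 from [-2, 4, -3] -> [-2, 4]
  satisfied 1 clause(s); 1 remain; assigned so far: [1, 3]

Answer: x1=T x3=T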